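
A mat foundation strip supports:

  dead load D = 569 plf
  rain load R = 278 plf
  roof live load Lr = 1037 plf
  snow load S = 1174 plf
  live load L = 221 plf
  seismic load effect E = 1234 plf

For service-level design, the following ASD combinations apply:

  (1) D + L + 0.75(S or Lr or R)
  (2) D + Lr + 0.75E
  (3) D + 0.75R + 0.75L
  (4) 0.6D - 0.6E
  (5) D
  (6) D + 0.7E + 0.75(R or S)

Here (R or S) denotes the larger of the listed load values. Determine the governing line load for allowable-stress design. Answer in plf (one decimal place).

(S or Lr or R) → S = 1174 plf; (R or S) → S = 1174 plf.
(1) 1.0(569) + 1.0(221) + 0.75(1174) = 569.0 + 221.0 + 880.5 = 1670.5
(2) 1.0(569) + 1.0(1037) + 0.75(1234) = 569.0 + 1037.0 + 925.5 = 2531.5
(3) 1.0(569) + 0.75(278) + 0.75(221) = 569.0 + 208.5 + 165.8 = 943.3
(4) 0.6(569) - 0.6(1234) = 341.4 - 740.4 = -399.0
(5) 1.0(569) = 569.0
(6) 1.0(569) + 0.7(1234) + 0.75(1174) = 569.0 + 863.8 + 880.5 = 2313.3
Maximum is from combination 2.

2531.5 plf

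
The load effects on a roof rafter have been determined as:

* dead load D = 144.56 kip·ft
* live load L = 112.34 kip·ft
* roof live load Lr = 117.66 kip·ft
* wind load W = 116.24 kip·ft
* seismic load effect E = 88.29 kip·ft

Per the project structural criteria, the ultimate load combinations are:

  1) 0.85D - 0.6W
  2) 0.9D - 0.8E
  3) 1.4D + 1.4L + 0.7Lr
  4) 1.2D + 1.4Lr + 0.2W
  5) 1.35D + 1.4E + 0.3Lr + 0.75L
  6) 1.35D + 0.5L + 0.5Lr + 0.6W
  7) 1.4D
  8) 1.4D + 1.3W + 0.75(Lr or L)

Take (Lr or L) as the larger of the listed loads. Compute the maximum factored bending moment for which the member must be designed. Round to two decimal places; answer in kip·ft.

442.02 kip·ft

(Lr or L) → Lr = 117.66 kip·ft.
1) 0.85(144.56) - 0.6(116.24) = 53.13
2) 0.9(144.56) - 0.8(88.29) = 59.47
3) 1.4(144.56) + 1.4(112.34) + 0.7(117.66) = 442.02
4) 1.2(144.56) + 1.4(117.66) + 0.2(116.24) = 361.44
5) 1.35(144.56) + 1.4(88.29) + 0.3(117.66) + 0.75(112.34) = 438.32
6) 1.35(144.56) + 0.5(112.34) + 0.5(117.66) + 0.6(116.24) = 379.90
7) 1.4(144.56) = 202.38
8) 1.4(144.56) + 1.3(116.24) + 0.75(117.66) = 441.74
Maximum is from combination 3.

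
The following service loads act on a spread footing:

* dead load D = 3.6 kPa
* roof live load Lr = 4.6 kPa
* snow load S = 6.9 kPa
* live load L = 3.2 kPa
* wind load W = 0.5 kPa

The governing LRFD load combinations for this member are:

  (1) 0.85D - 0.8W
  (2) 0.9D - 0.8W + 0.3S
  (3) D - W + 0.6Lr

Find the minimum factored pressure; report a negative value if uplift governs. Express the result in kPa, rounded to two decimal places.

2.66 kPa

(1) 0.85(3.6) - 0.8(0.5) = 2.66
(2) 0.9(3.6) - 0.8(0.5) + 0.3(6.9) = 4.91
(3) 1.0(3.6) - 1.0(0.5) + 0.6(4.6) = 5.86
Combination 1 gives the minimum: 2.66 kPa.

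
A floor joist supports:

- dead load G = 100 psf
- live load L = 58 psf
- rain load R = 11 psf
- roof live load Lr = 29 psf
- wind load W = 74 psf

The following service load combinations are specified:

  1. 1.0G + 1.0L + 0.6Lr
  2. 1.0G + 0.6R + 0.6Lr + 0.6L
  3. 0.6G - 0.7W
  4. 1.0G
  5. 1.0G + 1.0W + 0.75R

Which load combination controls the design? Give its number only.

1. 1.0(100) + 1.0(58) + 0.6(29) = 100.0 + 58.0 + 17.4 = 175.4
2. 1.0(100) + 0.6(11) + 0.6(29) + 0.6(58) = 100.0 + 6.6 + 17.4 + 34.8 = 158.8
3. 0.6(100) - 0.7(74) = 60.0 - 51.8 = 8.2
4. 1.0(100) = 100.0
5. 1.0(100) + 1.0(74) + 0.75(11) = 100.0 + 74.0 + 8.3 = 182.3
The largest value is 182.3 psf from combination 5.

Combination 5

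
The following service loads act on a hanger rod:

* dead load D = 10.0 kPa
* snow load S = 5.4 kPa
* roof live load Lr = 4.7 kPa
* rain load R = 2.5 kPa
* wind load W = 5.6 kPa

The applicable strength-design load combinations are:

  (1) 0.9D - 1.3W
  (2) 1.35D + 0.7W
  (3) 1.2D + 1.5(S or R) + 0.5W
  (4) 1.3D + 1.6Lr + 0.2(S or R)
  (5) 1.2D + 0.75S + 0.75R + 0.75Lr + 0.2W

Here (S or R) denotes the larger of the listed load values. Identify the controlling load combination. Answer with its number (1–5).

Combination 3

(S or R) → S = 5.4 kPa.
(1) 0.9(10.0) - 1.3(5.6) = 9.00 - 7.28 = 1.72
(2) 1.35(10.0) + 0.7(5.6) = 13.50 + 3.92 = 17.42
(3) 1.2(10.0) + 1.5(5.4) + 0.5(5.6) = 12.00 + 8.10 + 2.80 = 22.90
(4) 1.3(10.0) + 1.6(4.7) + 0.2(5.4) = 13.00 + 7.52 + 1.08 = 21.60
(5) 1.2(10.0) + 0.75(5.4) + 0.75(2.5) + 0.75(4.7) + 0.2(5.6) = 22.57
The largest value is 22.90 kPa from combination 3.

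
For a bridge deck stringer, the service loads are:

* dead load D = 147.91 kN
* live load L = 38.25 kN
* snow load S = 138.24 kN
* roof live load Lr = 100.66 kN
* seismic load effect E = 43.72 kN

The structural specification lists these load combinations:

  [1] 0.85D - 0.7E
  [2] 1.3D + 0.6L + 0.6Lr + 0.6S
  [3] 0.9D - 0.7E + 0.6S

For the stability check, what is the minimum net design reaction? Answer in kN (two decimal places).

[1] 0.85(147.91) - 0.7(43.72) = 125.72 - 30.60 = 95.12
[2] 1.3(147.91) + 0.6(38.25) + 0.6(100.66) + 0.6(138.24) = 192.28 + 22.95 + 60.40 + 82.94 = 358.57
[3] 0.9(147.91) - 0.7(43.72) + 0.6(138.24) = 133.12 - 30.60 + 82.94 = 185.46
Combination 1 gives the minimum: 95.12 kN.

95.12 kN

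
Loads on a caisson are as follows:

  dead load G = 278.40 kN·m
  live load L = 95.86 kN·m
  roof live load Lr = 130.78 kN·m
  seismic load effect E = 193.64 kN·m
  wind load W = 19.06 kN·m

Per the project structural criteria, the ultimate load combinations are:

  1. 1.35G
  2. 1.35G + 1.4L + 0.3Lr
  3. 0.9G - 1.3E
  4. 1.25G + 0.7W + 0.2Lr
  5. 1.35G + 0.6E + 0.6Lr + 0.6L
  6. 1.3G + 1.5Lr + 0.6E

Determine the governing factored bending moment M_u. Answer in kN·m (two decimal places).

674.27 kN·m

1. 1.35(278.40) = 375.84
2. 1.35(278.40) + 1.4(95.86) + 0.3(130.78) = 549.28
3. 0.9(278.40) - 1.3(193.64) = -1.17
4. 1.25(278.40) + 0.7(19.06) + 0.2(130.78) = 387.50
5. 1.35(278.40) + 0.6(193.64) + 0.6(130.78) + 0.6(95.86) = 628.01
6. 1.3(278.40) + 1.5(130.78) + 0.6(193.64) = 674.27
The controlling combination is 6, giving 674.27 kN·m.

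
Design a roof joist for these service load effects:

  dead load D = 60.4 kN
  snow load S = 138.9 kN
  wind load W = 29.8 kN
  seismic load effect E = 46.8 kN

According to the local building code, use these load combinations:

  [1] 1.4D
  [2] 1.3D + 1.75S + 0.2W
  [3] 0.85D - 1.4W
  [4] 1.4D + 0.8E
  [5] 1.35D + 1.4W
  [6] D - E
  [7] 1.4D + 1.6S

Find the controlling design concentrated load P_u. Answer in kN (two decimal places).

327.56 kN

[1] 1.4(60.4) = 84.56
[2] 1.3(60.4) + 1.75(138.9) + 0.2(29.8) = 78.52 + 243.08 + 5.96 = 327.56
[3] 0.85(60.4) - 1.4(29.8) = 51.34 - 41.72 = 9.62
[4] 1.4(60.4) + 0.8(46.8) = 84.56 + 37.44 = 122.00
[5] 1.35(60.4) + 1.4(29.8) = 81.54 + 41.72 = 123.26
[6] 1.0(60.4) - 1.0(46.8) = 60.40 - 46.80 = 13.60
[7] 1.4(60.4) + 1.6(138.9) = 84.56 + 222.24 = 306.80
The controlling combination is 2, giving 327.56 kN.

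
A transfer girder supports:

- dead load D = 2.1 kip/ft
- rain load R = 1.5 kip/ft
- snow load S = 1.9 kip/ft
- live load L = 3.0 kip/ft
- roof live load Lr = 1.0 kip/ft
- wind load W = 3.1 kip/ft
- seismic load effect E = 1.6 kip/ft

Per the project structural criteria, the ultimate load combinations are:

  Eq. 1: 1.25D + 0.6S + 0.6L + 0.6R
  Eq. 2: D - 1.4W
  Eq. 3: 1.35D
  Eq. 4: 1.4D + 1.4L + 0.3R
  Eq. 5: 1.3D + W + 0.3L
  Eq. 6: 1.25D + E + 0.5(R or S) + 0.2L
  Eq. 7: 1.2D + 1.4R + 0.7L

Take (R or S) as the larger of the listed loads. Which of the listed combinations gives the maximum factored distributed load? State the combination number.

Combination 4

(R or S) → S = 1.9 kip/ft.
Eq. 1: 1.25(2.1) + 0.6(1.9) + 0.6(3.0) + 0.6(1.5) = 6.5
Eq. 2: 1.0(2.1) - 1.4(3.1) = 2.1 - 4.3 = -2.2
Eq. 3: 1.35(2.1) = 2.8
Eq. 4: 1.4(2.1) + 1.4(3.0) + 0.3(1.5) = 2.9 + 4.2 + 0.5 = 7.6
Eq. 5: 1.3(2.1) + 1.0(3.1) + 0.3(3.0) = 2.7 + 3.1 + 0.9 = 6.7
Eq. 6: 1.25(2.1) + 1.0(1.6) + 0.5(1.9) + 0.2(3.0) = 2.6 + 1.6 + 1.0 + 0.6 = 5.8
Eq. 7: 1.2(2.1) + 1.4(1.5) + 0.7(3.0) = 2.5 + 2.1 + 2.1 = 6.7
The largest value is 7.6 kip/ft from combination 4.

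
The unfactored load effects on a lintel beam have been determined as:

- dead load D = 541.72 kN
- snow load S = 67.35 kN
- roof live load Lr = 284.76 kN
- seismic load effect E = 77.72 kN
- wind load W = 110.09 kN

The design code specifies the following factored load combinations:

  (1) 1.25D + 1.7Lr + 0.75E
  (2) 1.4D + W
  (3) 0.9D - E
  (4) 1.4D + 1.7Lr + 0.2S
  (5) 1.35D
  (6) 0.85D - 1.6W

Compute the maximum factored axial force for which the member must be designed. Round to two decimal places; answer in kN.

(1) 1.25(541.72) + 1.7(284.76) + 0.75(77.72) = 677.15 + 484.09 + 58.29 = 1219.53
(2) 1.4(541.72) + 1.0(110.09) = 758.41 + 110.09 = 868.50
(3) 0.9(541.72) - 1.0(77.72) = 487.55 - 77.72 = 409.83
(4) 1.4(541.72) + 1.7(284.76) + 0.2(67.35) = 758.41 + 484.09 + 13.47 = 1255.97
(5) 1.35(541.72) = 731.32
(6) 0.85(541.72) - 1.6(110.09) = 460.46 - 176.14 = 284.32
Combination 4 governs: N_u = 1255.97 kN.

1255.97 kN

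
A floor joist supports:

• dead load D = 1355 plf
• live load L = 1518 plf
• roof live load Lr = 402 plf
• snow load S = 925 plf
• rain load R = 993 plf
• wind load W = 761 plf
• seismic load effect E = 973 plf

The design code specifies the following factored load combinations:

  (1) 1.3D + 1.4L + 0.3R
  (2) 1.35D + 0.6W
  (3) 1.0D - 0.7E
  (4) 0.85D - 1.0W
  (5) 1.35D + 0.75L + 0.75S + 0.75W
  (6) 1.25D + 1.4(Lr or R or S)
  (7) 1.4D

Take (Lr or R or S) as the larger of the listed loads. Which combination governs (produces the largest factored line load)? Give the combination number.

Combination 5

(Lr or R or S) → R = 993 plf.
(1) 1.3(1355) + 1.4(1518) + 0.3(993) = 1761.5 + 2125.2 + 297.9 = 4184.6
(2) 1.35(1355) + 0.6(761) = 1829.3 + 456.6 = 2285.9
(3) 1.0(1355) - 0.7(973) = 1355.0 - 681.1 = 673.9
(4) 0.85(1355) - 1.0(761) = 1151.8 - 761.0 = 390.8
(5) 1.35(1355) + 0.75(1518) + 0.75(925) + 0.75(761) = 4232.3
(6) 1.25(1355) + 1.4(993) = 1693.8 + 1390.2 = 3084.0
(7) 1.4(1355) = 1897.0
The largest value is 4232.3 plf from combination 5.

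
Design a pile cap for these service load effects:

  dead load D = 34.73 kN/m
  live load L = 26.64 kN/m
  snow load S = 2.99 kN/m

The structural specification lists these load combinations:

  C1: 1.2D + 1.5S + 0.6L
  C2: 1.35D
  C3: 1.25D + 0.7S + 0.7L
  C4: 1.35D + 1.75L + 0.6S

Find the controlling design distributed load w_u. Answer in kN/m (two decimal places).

95.30 kN/m

C1: 1.2(34.73) + 1.5(2.99) + 0.6(26.64) = 41.68 + 4.49 + 15.98 = 62.15
C2: 1.35(34.73) = 46.89
C3: 1.25(34.73) + 0.7(2.99) + 0.7(26.64) = 43.41 + 2.09 + 18.65 = 64.15
C4: 1.35(34.73) + 1.75(26.64) + 0.6(2.99) = 46.89 + 46.62 + 1.79 = 95.30
Maximum is from combination 4.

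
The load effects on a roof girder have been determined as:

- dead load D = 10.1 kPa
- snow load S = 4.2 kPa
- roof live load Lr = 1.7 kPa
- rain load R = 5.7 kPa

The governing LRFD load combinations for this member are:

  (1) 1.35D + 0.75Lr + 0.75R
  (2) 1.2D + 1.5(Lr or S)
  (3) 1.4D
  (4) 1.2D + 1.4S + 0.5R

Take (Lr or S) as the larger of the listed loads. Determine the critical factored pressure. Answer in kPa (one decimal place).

(Lr or S) → S = 4.2 kPa.
(1) 1.35(10.1) + 0.75(1.7) + 0.75(5.7) = 13.6 + 1.3 + 4.3 = 19.2
(2) 1.2(10.1) + 1.5(4.2) = 12.1 + 6.3 = 18.4
(3) 1.4(10.1) = 14.1
(4) 1.2(10.1) + 1.4(4.2) + 0.5(5.7) = 12.1 + 5.9 + 2.9 = 20.9
Combination 4 governs: p_u = 20.9 kPa.

20.9 kPa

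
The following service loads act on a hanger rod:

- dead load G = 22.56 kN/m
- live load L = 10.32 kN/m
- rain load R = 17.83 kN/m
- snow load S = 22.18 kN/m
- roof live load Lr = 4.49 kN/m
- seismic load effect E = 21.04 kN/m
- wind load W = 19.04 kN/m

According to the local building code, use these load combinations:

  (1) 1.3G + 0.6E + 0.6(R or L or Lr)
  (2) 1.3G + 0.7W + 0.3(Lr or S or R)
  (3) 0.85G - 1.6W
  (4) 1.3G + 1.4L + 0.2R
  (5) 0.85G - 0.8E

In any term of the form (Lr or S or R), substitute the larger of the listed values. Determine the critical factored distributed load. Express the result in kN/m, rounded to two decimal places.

(R or L or Lr) → R = 17.83 kN/m; (Lr or S or R) → S = 22.18 kN/m.
(1) 1.3(22.56) + 0.6(21.04) + 0.6(17.83) = 29.33 + 12.62 + 10.70 = 52.65
(2) 1.3(22.56) + 0.7(19.04) + 0.3(22.18) = 29.33 + 13.33 + 6.65 = 49.31
(3) 0.85(22.56) - 1.6(19.04) = -11.29
(4) 1.3(22.56) + 1.4(10.32) + 0.2(17.83) = 47.34
(5) 0.85(22.56) - 0.8(21.04) = 2.34
The controlling combination is 1, giving 52.65 kN/m.

52.65 kN/m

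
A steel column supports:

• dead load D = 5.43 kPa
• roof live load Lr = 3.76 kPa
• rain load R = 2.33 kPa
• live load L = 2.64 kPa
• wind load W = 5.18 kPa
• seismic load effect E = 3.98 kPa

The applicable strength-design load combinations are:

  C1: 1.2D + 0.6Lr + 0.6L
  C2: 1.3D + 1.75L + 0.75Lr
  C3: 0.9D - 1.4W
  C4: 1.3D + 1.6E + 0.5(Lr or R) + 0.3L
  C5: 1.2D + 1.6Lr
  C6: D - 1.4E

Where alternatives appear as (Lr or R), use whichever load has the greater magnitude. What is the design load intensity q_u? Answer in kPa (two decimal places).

(Lr or R) → Lr = 3.76 kPa.
C1: 1.2(5.43) + 0.6(3.76) + 0.6(2.64) = 6.52 + 2.26 + 1.58 = 10.36
C2: 1.3(5.43) + 1.75(2.64) + 0.75(3.76) = 7.06 + 4.62 + 2.82 = 14.50
C3: 0.9(5.43) - 1.4(5.18) = -2.37
C4: 1.3(5.43) + 1.6(3.98) + 0.5(3.76) + 0.3(2.64) = 7.06 + 6.37 + 1.88 + 0.79 = 16.10
C5: 1.2(5.43) + 1.6(3.76) = 12.53
C6: 1.0(5.43) - 1.4(3.98) = 5.43 - 5.57 = -0.14
Maximum is from combination 4.

16.10 kPa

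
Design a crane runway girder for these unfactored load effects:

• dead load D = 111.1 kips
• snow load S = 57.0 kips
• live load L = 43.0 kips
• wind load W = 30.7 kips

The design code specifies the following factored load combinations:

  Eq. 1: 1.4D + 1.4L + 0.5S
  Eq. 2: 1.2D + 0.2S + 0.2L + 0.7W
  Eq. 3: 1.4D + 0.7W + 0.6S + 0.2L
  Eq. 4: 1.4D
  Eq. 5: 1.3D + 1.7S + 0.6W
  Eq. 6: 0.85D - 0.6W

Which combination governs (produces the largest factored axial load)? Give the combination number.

Combination 5

Eq. 1: 1.4(111.1) + 1.4(43.0) + 0.5(57.0) = 155.54 + 60.20 + 28.50 = 244.24
Eq. 2: 1.2(111.1) + 0.2(57.0) + 0.2(43.0) + 0.7(30.7) = 133.32 + 11.40 + 8.60 + 21.49 = 174.81
Eq. 3: 1.4(111.1) + 0.7(30.7) + 0.6(57.0) + 0.2(43.0) = 155.54 + 21.49 + 34.20 + 8.60 = 219.83
Eq. 4: 1.4(111.1) = 155.54
Eq. 5: 1.3(111.1) + 1.7(57.0) + 0.6(30.7) = 144.43 + 96.90 + 18.42 = 259.75
Eq. 6: 0.85(111.1) - 0.6(30.7) = 94.44 - 18.42 = 76.02
The largest value is 259.75 kips from combination 5.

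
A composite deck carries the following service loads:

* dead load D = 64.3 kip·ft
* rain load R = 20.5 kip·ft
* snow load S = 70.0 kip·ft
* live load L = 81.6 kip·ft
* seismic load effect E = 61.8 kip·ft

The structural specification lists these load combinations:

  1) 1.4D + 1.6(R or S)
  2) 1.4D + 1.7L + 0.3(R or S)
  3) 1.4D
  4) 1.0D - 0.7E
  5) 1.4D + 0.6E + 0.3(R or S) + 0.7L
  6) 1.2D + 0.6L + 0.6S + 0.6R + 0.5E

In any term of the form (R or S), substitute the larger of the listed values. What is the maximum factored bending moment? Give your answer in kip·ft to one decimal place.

249.7 kip·ft

(R or S) → S = 70.0 kip·ft.
1) 1.4(64.3) + 1.6(70.0) = 202.0
2) 1.4(64.3) + 1.7(81.6) + 0.3(70.0) = 249.7
3) 1.4(64.3) = 90.0
4) 1.0(64.3) - 0.7(61.8) = 21.0
5) 1.4(64.3) + 0.6(61.8) + 0.3(70.0) + 0.7(81.6) = 205.2
6) 1.2(64.3) + 0.6(81.6) + 0.6(70.0) + 0.6(20.5) + 0.5(61.8) = 211.3
Combination 2 governs: M_u = 249.7 kip·ft.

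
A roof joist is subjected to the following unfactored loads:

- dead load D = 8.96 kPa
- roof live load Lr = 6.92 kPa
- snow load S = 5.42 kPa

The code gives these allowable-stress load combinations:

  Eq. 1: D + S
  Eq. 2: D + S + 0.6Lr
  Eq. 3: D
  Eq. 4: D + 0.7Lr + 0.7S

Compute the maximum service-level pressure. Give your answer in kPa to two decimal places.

18.53 kPa

Eq. 1: 1.0(8.96) + 1.0(5.42) = 14.38
Eq. 2: 1.0(8.96) + 1.0(5.42) + 0.6(6.92) = 18.53
Eq. 3: 1.0(8.96) = 8.96
Eq. 4: 1.0(8.96) + 0.7(6.92) + 0.7(5.42) = 17.60
The controlling combination is 2, giving 18.53 kPa.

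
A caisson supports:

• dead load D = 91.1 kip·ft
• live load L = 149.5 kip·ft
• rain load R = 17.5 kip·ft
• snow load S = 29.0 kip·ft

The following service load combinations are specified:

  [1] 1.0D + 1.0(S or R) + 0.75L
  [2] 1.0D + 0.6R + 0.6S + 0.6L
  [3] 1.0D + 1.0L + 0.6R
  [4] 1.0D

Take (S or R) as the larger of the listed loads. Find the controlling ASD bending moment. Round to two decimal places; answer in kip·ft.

(S or R) → S = 29.0 kip·ft.
[1] 1.0(91.1) + 1.0(29.0) + 0.75(149.5) = 232.23
[2] 1.0(91.1) + 0.6(17.5) + 0.6(29.0) + 0.6(149.5) = 208.70
[3] 1.0(91.1) + 1.0(149.5) + 0.6(17.5) = 251.10
[4] 1.0(91.1) = 91.10
Combination 3 governs: M = 251.10 kip·ft.

251.10 kip·ft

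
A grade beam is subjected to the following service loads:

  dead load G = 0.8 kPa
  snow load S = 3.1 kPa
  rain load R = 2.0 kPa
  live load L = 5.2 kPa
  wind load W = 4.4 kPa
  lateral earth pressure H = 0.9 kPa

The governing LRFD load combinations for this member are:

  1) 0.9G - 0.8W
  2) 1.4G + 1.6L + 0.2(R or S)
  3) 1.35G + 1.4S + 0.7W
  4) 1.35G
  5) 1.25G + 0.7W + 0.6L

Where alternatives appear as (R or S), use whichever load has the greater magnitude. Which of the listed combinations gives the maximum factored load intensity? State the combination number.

(R or S) → S = 3.1 kPa.
1) 0.9(0.8) - 0.8(4.4) = 0.72 - 3.52 = -2.80
2) 1.4(0.8) + 1.6(5.2) + 0.2(3.1) = 1.12 + 8.32 + 0.62 = 10.06
3) 1.35(0.8) + 1.4(3.1) + 0.7(4.4) = 1.08 + 4.34 + 3.08 = 8.50
4) 1.35(0.8) = 1.08
5) 1.25(0.8) + 0.7(4.4) + 0.6(5.2) = 1.00 + 3.08 + 3.12 = 7.20
The largest value is 10.06 kPa from combination 2.

Combination 2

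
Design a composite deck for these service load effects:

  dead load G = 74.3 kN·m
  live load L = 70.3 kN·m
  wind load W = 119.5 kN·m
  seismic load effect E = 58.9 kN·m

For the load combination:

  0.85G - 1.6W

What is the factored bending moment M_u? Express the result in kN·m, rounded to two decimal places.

-128.05 kN·m

0.85(74.3) - 1.6(119.5) = -128.05
M_u = -128.05 kN·m.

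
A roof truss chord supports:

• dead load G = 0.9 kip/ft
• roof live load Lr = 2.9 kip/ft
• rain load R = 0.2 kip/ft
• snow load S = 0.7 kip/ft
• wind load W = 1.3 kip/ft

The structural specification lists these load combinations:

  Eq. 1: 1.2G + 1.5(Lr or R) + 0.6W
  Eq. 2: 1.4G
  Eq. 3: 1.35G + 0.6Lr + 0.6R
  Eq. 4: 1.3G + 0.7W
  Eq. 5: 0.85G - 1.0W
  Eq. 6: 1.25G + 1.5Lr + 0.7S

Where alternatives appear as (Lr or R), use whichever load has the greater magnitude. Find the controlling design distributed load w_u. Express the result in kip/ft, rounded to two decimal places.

(Lr or R) → Lr = 2.9 kip/ft.
Eq. 1: 1.2(0.9) + 1.5(2.9) + 0.6(1.3) = 1.08 + 4.35 + 0.78 = 6.21
Eq. 2: 1.4(0.9) = 1.26
Eq. 3: 1.35(0.9) + 0.6(2.9) + 0.6(0.2) = 1.22 + 1.74 + 0.12 = 3.08
Eq. 4: 1.3(0.9) + 0.7(1.3) = 1.17 + 0.91 = 2.08
Eq. 5: 0.85(0.9) - 1.0(1.3) = -0.54
Eq. 6: 1.25(0.9) + 1.5(2.9) + 0.7(0.7) = 1.13 + 4.35 + 0.49 = 5.97
Combination 1 governs: w_u = 6.21 kip/ft.

6.21 kip/ft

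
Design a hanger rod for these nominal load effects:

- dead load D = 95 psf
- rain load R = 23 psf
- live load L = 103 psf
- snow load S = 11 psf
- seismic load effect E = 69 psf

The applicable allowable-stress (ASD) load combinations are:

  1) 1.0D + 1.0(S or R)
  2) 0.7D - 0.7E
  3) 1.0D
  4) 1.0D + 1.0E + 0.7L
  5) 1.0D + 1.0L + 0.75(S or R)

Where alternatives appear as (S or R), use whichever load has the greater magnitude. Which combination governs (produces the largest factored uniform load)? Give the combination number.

(S or R) → R = 23 psf.
1) 1.0(95) + 1.0(23) = 95.0 + 23.0 = 118.0
2) 0.7(95) - 0.7(69) = 66.5 - 48.3 = 18.2
3) 1.0(95) = 95.0
4) 1.0(95) + 1.0(69) + 0.7(103) = 95.0 + 69.0 + 72.1 = 236.1
5) 1.0(95) + 1.0(103) + 0.75(23) = 95.0 + 103.0 + 17.3 = 215.3
The largest value is 236.1 psf from combination 4.

Combination 4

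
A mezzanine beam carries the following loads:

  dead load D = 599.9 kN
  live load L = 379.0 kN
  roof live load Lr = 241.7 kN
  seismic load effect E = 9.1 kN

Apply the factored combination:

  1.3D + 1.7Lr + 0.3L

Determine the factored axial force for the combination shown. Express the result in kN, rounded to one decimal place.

1.3(599.9) + 1.7(241.7) + 0.3(379.0) = 779.9 + 410.9 + 113.7 = 1304.5
N_u = 1304.5 kN.

1304.5 kN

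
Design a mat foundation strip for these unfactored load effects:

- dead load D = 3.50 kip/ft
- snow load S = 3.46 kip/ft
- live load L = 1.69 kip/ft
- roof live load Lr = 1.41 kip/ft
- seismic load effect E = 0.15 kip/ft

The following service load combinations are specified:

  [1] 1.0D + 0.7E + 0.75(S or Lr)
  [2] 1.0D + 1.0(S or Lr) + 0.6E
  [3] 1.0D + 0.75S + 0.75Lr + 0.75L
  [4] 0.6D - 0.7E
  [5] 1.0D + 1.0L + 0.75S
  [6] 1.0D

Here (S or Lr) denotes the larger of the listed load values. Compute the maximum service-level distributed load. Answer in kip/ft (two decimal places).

(S or Lr) → S = 3.46 kip/ft.
[1] 1.0(3.50) + 0.7(0.15) + 0.75(3.46) = 6.20
[2] 1.0(3.50) + 1.0(3.46) + 0.6(0.15) = 3.50 + 3.46 + 0.09 = 7.05
[3] 1.0(3.50) + 0.75(3.46) + 0.75(1.41) + 0.75(1.69) = 8.42
[4] 0.6(3.50) - 0.7(0.15) = 2.00
[5] 1.0(3.50) + 1.0(1.69) + 0.75(3.46) = 3.50 + 1.69 + 2.60 = 7.79
[6] 1.0(3.50) = 3.50
Maximum is from combination 3.

8.42 kip/ft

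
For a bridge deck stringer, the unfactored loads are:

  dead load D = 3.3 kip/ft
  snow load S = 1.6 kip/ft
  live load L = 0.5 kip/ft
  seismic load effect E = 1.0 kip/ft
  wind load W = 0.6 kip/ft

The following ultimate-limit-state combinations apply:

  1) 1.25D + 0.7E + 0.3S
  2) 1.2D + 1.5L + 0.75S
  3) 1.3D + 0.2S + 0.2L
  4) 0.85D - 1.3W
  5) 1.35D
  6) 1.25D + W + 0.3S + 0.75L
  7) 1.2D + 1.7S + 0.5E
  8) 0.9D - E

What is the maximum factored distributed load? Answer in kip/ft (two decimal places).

7.18 kip/ft

1) 1.25(3.3) + 0.7(1.0) + 0.3(1.6) = 4.13 + 0.70 + 0.48 = 5.31
2) 1.2(3.3) + 1.5(0.5) + 0.75(1.6) = 3.96 + 0.75 + 1.20 = 5.91
3) 1.3(3.3) + 0.2(1.6) + 0.2(0.5) = 4.29 + 0.32 + 0.10 = 4.71
4) 0.85(3.3) - 1.3(0.6) = 2.81 - 0.78 = 2.03
5) 1.35(3.3) = 4.46
6) 1.25(3.3) + 1.0(0.6) + 0.3(1.6) + 0.75(0.5) = 5.58
7) 1.2(3.3) + 1.7(1.6) + 0.5(1.0) = 3.96 + 2.72 + 0.50 = 7.18
8) 0.9(3.3) - 1.0(1.0) = 2.97 - 1.00 = 1.97
Combination 7 governs: w_u = 7.18 kip/ft.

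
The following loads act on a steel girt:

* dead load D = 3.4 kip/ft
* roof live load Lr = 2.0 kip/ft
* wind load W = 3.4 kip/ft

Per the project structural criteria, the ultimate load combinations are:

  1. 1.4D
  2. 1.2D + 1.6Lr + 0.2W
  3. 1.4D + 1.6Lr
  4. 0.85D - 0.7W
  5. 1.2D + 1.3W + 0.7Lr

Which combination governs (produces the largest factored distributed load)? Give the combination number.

Combination 5

1. 1.4(3.4) = 4.76
2. 1.2(3.4) + 1.6(2.0) + 0.2(3.4) = 7.96
3. 1.4(3.4) + 1.6(2.0) = 7.96
4. 0.85(3.4) - 0.7(3.4) = 0.51
5. 1.2(3.4) + 1.3(3.4) + 0.7(2.0) = 9.90
The largest value is 9.90 kip/ft from combination 5.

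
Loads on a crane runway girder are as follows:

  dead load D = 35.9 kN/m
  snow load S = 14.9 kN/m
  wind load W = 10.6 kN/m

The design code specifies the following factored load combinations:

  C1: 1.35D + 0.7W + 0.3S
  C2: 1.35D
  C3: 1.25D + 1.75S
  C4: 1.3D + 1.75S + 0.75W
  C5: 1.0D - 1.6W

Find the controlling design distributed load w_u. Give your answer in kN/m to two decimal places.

80.70 kN/m

C1: 1.35(35.9) + 0.7(10.6) + 0.3(14.9) = 48.47 + 7.42 + 4.47 = 60.36
C2: 1.35(35.9) = 48.47
C3: 1.25(35.9) + 1.75(14.9) = 70.95
C4: 1.3(35.9) + 1.75(14.9) + 0.75(10.6) = 46.67 + 26.08 + 7.95 = 80.70
C5: 1.0(35.9) - 1.6(10.6) = 35.90 - 16.96 = 18.94
The controlling combination is 4, giving 80.70 kN/m.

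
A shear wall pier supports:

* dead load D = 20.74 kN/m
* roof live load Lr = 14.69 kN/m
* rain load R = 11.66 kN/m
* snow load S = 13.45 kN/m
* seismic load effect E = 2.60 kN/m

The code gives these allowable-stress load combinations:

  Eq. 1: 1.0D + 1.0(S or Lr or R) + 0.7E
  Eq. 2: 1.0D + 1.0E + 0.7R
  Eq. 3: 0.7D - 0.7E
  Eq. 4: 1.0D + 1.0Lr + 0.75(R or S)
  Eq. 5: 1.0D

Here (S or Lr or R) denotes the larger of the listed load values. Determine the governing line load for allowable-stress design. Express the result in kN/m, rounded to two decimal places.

(S or Lr or R) → Lr = 14.69 kN/m; (R or S) → S = 13.45 kN/m.
Eq. 1: 1.0(20.74) + 1.0(14.69) + 0.7(2.60) = 20.74 + 14.69 + 1.82 = 37.25
Eq. 2: 1.0(20.74) + 1.0(2.60) + 0.7(11.66) = 20.74 + 2.60 + 8.16 = 31.50
Eq. 3: 0.7(20.74) - 0.7(2.60) = 14.52 - 1.82 = 12.70
Eq. 4: 1.0(20.74) + 1.0(14.69) + 0.75(13.45) = 20.74 + 14.69 + 10.09 = 45.52
Eq. 5: 1.0(20.74) = 20.74
Maximum is from combination 4.

45.52 kN/m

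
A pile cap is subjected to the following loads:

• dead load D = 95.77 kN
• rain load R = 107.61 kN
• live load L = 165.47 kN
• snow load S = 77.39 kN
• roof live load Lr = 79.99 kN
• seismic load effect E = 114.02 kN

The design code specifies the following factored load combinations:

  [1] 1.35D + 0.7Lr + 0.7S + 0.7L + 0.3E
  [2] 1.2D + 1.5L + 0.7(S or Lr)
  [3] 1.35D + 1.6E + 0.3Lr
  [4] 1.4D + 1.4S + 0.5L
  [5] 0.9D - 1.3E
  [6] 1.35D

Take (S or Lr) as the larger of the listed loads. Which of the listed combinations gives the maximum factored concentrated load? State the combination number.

Combination 2

(S or Lr) → Lr = 79.99 kN.
[1] 1.35(95.77) + 0.7(79.99) + 0.7(77.39) + 0.7(165.47) + 0.3(114.02) = 129.29 + 55.99 + 54.17 + 115.83 + 34.21 = 389.49
[2] 1.2(95.77) + 1.5(165.47) + 0.7(79.99) = 114.92 + 248.21 + 55.99 = 419.12
[3] 1.35(95.77) + 1.6(114.02) + 0.3(79.99) = 129.29 + 182.43 + 24.00 = 335.72
[4] 1.4(95.77) + 1.4(77.39) + 0.5(165.47) = 325.16
[5] 0.9(95.77) - 1.3(114.02) = -62.03
[6] 1.35(95.77) = 129.29
The largest value is 419.12 kN from combination 2.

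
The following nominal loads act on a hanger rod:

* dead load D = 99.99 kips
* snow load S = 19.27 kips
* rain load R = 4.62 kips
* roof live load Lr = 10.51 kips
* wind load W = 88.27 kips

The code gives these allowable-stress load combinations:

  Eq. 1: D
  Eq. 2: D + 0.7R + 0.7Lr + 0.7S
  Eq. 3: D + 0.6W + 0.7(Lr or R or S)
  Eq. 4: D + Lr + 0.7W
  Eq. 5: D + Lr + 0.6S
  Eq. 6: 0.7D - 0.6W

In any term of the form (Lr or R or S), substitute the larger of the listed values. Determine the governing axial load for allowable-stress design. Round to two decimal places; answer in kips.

(Lr or R or S) → S = 19.27 kips.
Eq. 1: 1.0(99.99) = 99.99
Eq. 2: 1.0(99.99) + 0.7(4.62) + 0.7(10.51) + 0.7(19.27) = 99.99 + 3.23 + 7.36 + 13.49 = 124.07
Eq. 3: 1.0(99.99) + 0.6(88.27) + 0.7(19.27) = 99.99 + 52.96 + 13.49 = 166.44
Eq. 4: 1.0(99.99) + 1.0(10.51) + 0.7(88.27) = 99.99 + 10.51 + 61.79 = 172.29
Eq. 5: 1.0(99.99) + 1.0(10.51) + 0.6(19.27) = 99.99 + 10.51 + 11.56 = 122.06
Eq. 6: 0.7(99.99) - 0.6(88.27) = 69.99 - 52.96 = 17.03
The controlling combination is 4, giving 172.29 kips.

172.29 kips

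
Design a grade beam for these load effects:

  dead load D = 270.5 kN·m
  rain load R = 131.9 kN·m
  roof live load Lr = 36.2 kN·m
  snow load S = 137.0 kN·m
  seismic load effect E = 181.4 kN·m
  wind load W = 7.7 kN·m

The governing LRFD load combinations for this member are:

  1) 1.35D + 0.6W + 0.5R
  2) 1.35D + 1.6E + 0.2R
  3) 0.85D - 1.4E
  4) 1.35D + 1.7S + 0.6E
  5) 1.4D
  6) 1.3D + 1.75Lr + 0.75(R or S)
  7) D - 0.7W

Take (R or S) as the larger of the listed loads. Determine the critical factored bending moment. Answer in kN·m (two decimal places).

706.92 kN·m

(R or S) → S = 137.0 kN·m.
1) 1.35(270.5) + 0.6(7.7) + 0.5(131.9) = 435.75
2) 1.35(270.5) + 1.6(181.4) + 0.2(131.9) = 681.80
3) 0.85(270.5) - 1.4(181.4) = -24.04
4) 1.35(270.5) + 1.7(137.0) + 0.6(181.4) = 706.92
5) 1.4(270.5) = 378.70
6) 1.3(270.5) + 1.75(36.2) + 0.75(137.0) = 517.75
7) 1.0(270.5) - 0.7(7.7) = 265.11
Combination 4 governs: M_u = 706.92 kN·m.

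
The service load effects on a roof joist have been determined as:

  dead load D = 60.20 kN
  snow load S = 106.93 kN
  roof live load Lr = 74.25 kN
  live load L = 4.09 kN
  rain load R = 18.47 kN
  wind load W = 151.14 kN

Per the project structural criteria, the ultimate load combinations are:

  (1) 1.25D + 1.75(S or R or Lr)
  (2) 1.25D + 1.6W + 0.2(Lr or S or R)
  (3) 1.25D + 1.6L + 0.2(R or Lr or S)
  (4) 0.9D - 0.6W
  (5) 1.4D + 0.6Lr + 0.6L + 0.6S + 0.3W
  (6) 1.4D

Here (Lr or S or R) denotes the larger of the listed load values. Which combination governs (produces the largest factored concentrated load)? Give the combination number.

Combination 2

(S or R or Lr) → S = 106.93 kN; (Lr or S or R) → S = 106.93 kN; (R or Lr or S) → S = 106.93 kN.
(1) 1.25(60.20) + 1.75(106.93) = 262.38
(2) 1.25(60.20) + 1.6(151.14) + 0.2(106.93) = 338.46
(3) 1.25(60.20) + 1.6(4.09) + 0.2(106.93) = 103.18
(4) 0.9(60.20) - 0.6(151.14) = -36.50
(5) 1.4(60.20) + 0.6(74.25) + 0.6(4.09) + 0.6(106.93) + 0.3(151.14) = 240.78
(6) 1.4(60.20) = 84.28
The largest value is 338.46 kN from combination 2.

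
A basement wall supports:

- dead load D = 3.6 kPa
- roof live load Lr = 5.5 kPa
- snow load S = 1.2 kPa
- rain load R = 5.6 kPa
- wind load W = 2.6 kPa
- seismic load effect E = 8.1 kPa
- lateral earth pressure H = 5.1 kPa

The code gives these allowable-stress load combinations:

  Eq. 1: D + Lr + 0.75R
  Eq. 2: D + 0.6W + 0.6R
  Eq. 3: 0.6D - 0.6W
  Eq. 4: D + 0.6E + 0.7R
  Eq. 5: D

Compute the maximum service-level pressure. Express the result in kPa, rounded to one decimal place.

Eq. 1: 1.0(3.6) + 1.0(5.5) + 0.75(5.6) = 3.6 + 5.5 + 4.2 = 13.3
Eq. 2: 1.0(3.6) + 0.6(2.6) + 0.6(5.6) = 8.5
Eq. 3: 0.6(3.6) - 0.6(2.6) = 2.2 - 1.6 = 0.6
Eq. 4: 1.0(3.6) + 0.6(8.1) + 0.7(5.6) = 3.6 + 4.9 + 3.9 = 12.4
Eq. 5: 1.0(3.6) = 3.6
Combination 1 governs: p = 13.3 kPa.

13.3 kPa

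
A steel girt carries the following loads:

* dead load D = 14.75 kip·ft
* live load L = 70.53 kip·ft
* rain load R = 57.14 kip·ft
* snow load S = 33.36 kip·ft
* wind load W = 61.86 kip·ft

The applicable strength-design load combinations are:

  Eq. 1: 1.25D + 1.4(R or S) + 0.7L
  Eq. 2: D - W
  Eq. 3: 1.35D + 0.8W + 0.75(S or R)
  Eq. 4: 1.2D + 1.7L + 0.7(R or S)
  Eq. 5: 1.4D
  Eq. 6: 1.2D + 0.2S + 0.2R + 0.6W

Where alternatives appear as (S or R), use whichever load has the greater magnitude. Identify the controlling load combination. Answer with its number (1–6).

Combination 4

(R or S) → R = 57.14 kip·ft; (S or R) → R = 57.14 kip·ft.
Eq. 1: 1.25(14.75) + 1.4(57.14) + 0.7(70.53) = 147.80
Eq. 2: 1.0(14.75) - 1.0(61.86) = -47.11
Eq. 3: 1.35(14.75) + 0.8(61.86) + 0.75(57.14) = 112.26
Eq. 4: 1.2(14.75) + 1.7(70.53) + 0.7(57.14) = 177.60
Eq. 5: 1.4(14.75) = 20.65
Eq. 6: 1.2(14.75) + 0.2(33.36) + 0.2(57.14) + 0.6(61.86) = 72.92
The largest value is 177.60 kip·ft from combination 4.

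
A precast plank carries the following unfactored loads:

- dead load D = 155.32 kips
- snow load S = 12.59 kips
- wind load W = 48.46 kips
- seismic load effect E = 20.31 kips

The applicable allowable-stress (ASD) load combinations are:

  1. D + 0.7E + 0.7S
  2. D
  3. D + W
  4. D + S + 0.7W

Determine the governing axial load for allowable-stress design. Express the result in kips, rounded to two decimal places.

1. 1.0(155.32) + 0.7(20.31) + 0.7(12.59) = 178.35
2. 1.0(155.32) = 155.32
3. 1.0(155.32) + 1.0(48.46) = 203.78
4. 1.0(155.32) + 1.0(12.59) + 0.7(48.46) = 201.83
Maximum is from combination 3.

203.78 kips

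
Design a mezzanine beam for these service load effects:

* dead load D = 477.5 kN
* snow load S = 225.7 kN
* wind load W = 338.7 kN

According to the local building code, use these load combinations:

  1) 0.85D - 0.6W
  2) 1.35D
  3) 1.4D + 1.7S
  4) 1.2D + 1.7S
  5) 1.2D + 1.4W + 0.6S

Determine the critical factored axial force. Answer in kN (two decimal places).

1182.60 kN

1) 0.85(477.5) - 0.6(338.7) = 202.66
2) 1.35(477.5) = 644.63
3) 1.4(477.5) + 1.7(225.7) = 1052.19
4) 1.2(477.5) + 1.7(225.7) = 956.69
5) 1.2(477.5) + 1.4(338.7) + 0.6(225.7) = 1182.60
Combination 5 governs: N_u = 1182.60 kN.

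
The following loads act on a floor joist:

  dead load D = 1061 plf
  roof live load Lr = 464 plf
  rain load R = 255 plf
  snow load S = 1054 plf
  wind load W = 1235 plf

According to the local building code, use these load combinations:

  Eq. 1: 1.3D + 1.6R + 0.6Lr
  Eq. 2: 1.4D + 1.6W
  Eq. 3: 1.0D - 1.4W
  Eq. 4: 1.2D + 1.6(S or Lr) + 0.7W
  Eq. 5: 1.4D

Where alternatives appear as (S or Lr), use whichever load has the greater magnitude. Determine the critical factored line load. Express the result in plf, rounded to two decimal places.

3824.10 plf

(S or Lr) → S = 1054 plf.
Eq. 1: 1.3(1061) + 1.6(255) + 0.6(464) = 1379.30 + 408.00 + 278.40 = 2065.70
Eq. 2: 1.4(1061) + 1.6(1235) = 1485.40 + 1976.00 = 3461.40
Eq. 3: 1.0(1061) - 1.4(1235) = 1061.00 - 1729.00 = -668.00
Eq. 4: 1.2(1061) + 1.6(1054) + 0.7(1235) = 1273.20 + 1686.40 + 864.50 = 3824.10
Eq. 5: 1.4(1061) = 1485.40
Combination 4 governs: w_u = 3824.10 plf.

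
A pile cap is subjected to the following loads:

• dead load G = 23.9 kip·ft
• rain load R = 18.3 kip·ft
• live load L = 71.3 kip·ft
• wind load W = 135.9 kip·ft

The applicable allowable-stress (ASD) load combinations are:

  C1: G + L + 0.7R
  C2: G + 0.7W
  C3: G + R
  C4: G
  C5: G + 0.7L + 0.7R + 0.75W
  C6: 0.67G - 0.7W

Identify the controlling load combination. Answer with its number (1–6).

Combination 5

C1: 1.0(23.9) + 1.0(71.3) + 0.7(18.3) = 108.0
C2: 1.0(23.9) + 0.7(135.9) = 119.0
C3: 1.0(23.9) + 1.0(18.3) = 42.2
C4: 1.0(23.9) = 23.9
C5: 1.0(23.9) + 0.7(71.3) + 0.7(18.3) + 0.75(135.9) = 188.5
C6: 0.67(23.9) - 0.7(135.9) = -79.1
The largest value is 188.5 kip·ft from combination 5.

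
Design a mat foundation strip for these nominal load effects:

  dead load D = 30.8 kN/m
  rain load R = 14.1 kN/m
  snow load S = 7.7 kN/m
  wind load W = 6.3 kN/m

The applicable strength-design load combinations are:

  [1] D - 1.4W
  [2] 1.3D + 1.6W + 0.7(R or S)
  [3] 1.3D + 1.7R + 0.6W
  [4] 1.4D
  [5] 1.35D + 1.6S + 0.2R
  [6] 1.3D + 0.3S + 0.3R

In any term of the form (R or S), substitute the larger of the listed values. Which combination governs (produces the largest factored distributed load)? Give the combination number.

Combination 3

(R or S) → R = 14.1 kN/m.
[1] 1.0(30.8) - 1.4(6.3) = 22.0
[2] 1.3(30.8) + 1.6(6.3) + 0.7(14.1) = 60.0
[3] 1.3(30.8) + 1.7(14.1) + 0.6(6.3) = 67.8
[4] 1.4(30.8) = 43.1
[5] 1.35(30.8) + 1.6(7.7) + 0.2(14.1) = 56.7
[6] 1.3(30.8) + 0.3(7.7) + 0.3(14.1) = 46.6
The largest value is 67.8 kN/m from combination 3.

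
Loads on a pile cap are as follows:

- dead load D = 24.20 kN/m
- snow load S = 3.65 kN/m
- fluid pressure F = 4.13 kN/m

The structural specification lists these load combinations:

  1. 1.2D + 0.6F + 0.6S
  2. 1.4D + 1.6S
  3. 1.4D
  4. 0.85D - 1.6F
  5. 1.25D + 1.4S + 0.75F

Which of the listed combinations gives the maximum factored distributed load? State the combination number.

Combination 2

1. 1.2(24.20) + 0.6(4.13) + 0.6(3.65) = 29.04 + 2.48 + 2.19 = 33.71
2. 1.4(24.20) + 1.6(3.65) = 33.88 + 5.84 = 39.72
3. 1.4(24.20) = 33.88
4. 0.85(24.20) - 1.6(4.13) = 20.57 - 6.61 = 13.96
5. 1.25(24.20) + 1.4(3.65) + 0.75(4.13) = 30.25 + 5.11 + 3.10 = 38.46
The largest value is 39.72 kN/m from combination 2.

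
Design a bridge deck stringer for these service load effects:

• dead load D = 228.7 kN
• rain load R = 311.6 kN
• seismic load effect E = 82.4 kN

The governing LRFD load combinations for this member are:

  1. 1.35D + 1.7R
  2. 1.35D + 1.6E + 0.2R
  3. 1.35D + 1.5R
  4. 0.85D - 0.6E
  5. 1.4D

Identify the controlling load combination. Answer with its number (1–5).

Combination 1

1. 1.35(228.7) + 1.7(311.6) = 838.5
2. 1.35(228.7) + 1.6(82.4) + 0.2(311.6) = 502.9
3. 1.35(228.7) + 1.5(311.6) = 308.7 + 467.4 = 776.1
4. 0.85(228.7) - 0.6(82.4) = 194.4 - 49.4 = 145.0
5. 1.4(228.7) = 320.2
The largest value is 838.5 kN from combination 1.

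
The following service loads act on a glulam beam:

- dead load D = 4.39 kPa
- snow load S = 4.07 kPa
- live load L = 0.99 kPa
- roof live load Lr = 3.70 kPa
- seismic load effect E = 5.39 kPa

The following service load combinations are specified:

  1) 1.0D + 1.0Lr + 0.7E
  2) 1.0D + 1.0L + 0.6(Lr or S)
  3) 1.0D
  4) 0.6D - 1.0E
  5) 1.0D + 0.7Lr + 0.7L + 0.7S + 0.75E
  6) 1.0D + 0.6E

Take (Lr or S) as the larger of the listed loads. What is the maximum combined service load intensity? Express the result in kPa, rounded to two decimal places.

(Lr or S) → S = 4.07 kPa.
1) 1.0(4.39) + 1.0(3.70) + 0.7(5.39) = 4.39 + 3.70 + 3.77 = 11.86
2) 1.0(4.39) + 1.0(0.99) + 0.6(4.07) = 4.39 + 0.99 + 2.44 = 7.82
3) 1.0(4.39) = 4.39
4) 0.6(4.39) - 1.0(5.39) = 2.63 - 5.39 = -2.76
5) 1.0(4.39) + 0.7(3.70) + 0.7(0.99) + 0.7(4.07) + 0.75(5.39) = 4.39 + 2.59 + 0.69 + 2.85 + 4.04 = 14.56
6) 1.0(4.39) + 0.6(5.39) = 4.39 + 3.23 = 7.62
Maximum is from combination 5.

14.56 kPa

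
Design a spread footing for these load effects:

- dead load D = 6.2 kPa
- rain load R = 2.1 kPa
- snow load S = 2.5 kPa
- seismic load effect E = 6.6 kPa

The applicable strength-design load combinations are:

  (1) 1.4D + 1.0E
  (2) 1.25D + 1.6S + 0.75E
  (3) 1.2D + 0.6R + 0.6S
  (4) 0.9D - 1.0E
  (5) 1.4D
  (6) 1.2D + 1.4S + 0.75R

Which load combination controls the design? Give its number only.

(1) 1.4(6.2) + 1.0(6.6) = 15.3
(2) 1.25(6.2) + 1.6(2.5) + 0.75(6.6) = 16.7
(3) 1.2(6.2) + 0.6(2.1) + 0.6(2.5) = 10.2
(4) 0.9(6.2) - 1.0(6.6) = -1.0
(5) 1.4(6.2) = 8.7
(6) 1.2(6.2) + 1.4(2.5) + 0.75(2.1) = 12.5
The largest value is 16.7 kPa from combination 2.

Combination 2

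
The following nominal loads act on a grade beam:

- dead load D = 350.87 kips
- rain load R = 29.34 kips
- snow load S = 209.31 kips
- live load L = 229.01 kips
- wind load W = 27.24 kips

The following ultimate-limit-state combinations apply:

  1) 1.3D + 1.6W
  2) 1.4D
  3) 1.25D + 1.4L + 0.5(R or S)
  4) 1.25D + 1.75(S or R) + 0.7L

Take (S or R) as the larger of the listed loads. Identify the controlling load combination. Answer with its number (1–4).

Combination 4

(R or S) → S = 209.31 kips; (S or R) → S = 209.31 kips.
1) 1.3(350.87) + 1.6(27.24) = 499.72
2) 1.4(350.87) = 491.22
3) 1.25(350.87) + 1.4(229.01) + 0.5(209.31) = 863.86
4) 1.25(350.87) + 1.75(209.31) + 0.7(229.01) = 965.19
The largest value is 965.19 kips from combination 4.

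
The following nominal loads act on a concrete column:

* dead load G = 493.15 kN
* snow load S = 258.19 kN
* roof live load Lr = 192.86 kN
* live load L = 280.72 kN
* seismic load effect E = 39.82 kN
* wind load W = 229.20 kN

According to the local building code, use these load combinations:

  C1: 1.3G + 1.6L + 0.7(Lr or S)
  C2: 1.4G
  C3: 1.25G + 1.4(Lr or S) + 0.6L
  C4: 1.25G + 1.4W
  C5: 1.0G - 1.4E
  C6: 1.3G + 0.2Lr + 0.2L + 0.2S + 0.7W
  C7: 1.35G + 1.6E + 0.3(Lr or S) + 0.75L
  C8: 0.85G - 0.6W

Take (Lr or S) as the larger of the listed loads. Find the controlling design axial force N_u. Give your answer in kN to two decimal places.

1270.98 kN

(Lr or S) → S = 258.19 kN.
C1: 1.3(493.15) + 1.6(280.72) + 0.7(258.19) = 1270.98
C2: 1.4(493.15) = 690.41
C3: 1.25(493.15) + 1.4(258.19) + 0.6(280.72) = 1146.34
C4: 1.25(493.15) + 1.4(229.20) = 937.32
C5: 1.0(493.15) - 1.4(39.82) = 437.40
C6: 1.3(493.15) + 0.2(192.86) + 0.2(280.72) + 0.2(258.19) + 0.7(229.20) = 947.89
C7: 1.35(493.15) + 1.6(39.82) + 0.3(258.19) + 0.75(280.72) = 1017.46
C8: 0.85(493.15) - 0.6(229.20) = 281.66
Maximum is from combination 1.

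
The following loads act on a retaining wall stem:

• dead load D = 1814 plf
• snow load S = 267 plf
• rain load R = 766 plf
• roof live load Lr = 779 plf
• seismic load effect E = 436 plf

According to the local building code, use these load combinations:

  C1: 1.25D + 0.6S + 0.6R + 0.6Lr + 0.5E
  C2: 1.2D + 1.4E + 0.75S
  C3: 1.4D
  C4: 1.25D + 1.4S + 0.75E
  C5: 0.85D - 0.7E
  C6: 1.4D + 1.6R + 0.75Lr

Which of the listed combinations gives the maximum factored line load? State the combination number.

C1: 1.25(1814) + 0.6(267) + 0.6(766) + 0.6(779) + 0.5(436) = 2267.5 + 160.2 + 459.6 + 467.4 + 218.0 = 3572.7
C2: 1.2(1814) + 1.4(436) + 0.75(267) = 2176.8 + 610.4 + 200.3 = 2987.5
C3: 1.4(1814) = 2539.6
C4: 1.25(1814) + 1.4(267) + 0.75(436) = 2267.5 + 373.8 + 327.0 = 2968.3
C5: 0.85(1814) - 0.7(436) = 1541.9 - 305.2 = 1236.7
C6: 1.4(1814) + 1.6(766) + 0.75(779) = 2539.6 + 1225.6 + 584.3 = 4349.5
The largest value is 4349.5 plf from combination 6.

Combination 6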